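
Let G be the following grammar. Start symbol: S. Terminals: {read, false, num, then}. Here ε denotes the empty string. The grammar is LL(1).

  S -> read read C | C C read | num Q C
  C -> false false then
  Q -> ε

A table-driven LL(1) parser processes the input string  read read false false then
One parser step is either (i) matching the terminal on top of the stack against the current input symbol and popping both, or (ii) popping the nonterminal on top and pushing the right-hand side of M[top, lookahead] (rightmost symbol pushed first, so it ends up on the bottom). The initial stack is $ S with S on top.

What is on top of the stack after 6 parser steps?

then

     Stack               Input                         Action
  1  $ S                 read read false false then $  expand S -> read read C
  2  $ C read read       read read false false then $  match read
  3  $ C read            read false false then $       match read
  4  $ C                 false false then $            expand C -> false false then
  5  $ then false false  false false then $            match false
  6  $ then false        false then $                  match false
Stack after step 6: $ then (top = then).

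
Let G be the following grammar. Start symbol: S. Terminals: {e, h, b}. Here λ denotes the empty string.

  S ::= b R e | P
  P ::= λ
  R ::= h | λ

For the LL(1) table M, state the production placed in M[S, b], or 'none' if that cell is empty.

FIRST(P): from P::=λ we get {λ}. So FIRST(P) = {λ}.
FIRST(R): from R::=h we get {h}; from R::=λ we get {λ}. So FIRST(R) = {λ, h}.
FIRST(S): from S::=b R e we get {b}; from S::=P we get {λ}. So FIRST(S) = {λ, b}.
FOLLOW(S) includes $ since S is the start symbol.
FOLLOW(S): S appears on no right-hand side. Thus FOLLOW(S) = {$}.
For S ::= b R e: FIRST(b R e) = {b}, so it goes in M[S, t] for t ∈ {b}.
For S ::= P: FIRST(P) = {λ}, so it goes in M[S, t] for t ∈ {}; since λ ∈ FIRST, also for every t ∈ FOLLOW(S) = {$}.

S ::= b R e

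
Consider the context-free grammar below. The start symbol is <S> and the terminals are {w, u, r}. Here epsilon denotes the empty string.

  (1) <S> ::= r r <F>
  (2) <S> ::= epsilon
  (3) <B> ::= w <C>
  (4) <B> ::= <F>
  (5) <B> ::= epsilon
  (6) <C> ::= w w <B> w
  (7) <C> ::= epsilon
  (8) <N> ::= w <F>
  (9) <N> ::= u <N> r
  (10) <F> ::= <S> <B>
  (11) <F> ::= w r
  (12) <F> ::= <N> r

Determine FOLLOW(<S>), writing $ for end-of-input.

FIRST(<S>) = {epsilon, r}
FIRST(<C>) = {epsilon, w}
FIRST(<N>) = {u, w}
FIRST(<B>) = {epsilon, r, u, w}  (via <F>)
FIRST(<F>) = {epsilon, r, u, w}  (via <S> <B>, <N> r)
FOLLOW(<S>) includes $ since <S> is the start symbol.
FOLLOW(<N>): in <N>::=u <N> r, <N> is followed by r with FIRST {r}; in <F>::=<N> r, <N> is followed by r with FIRST {r}. Thus FOLLOW(<N>) = {r}.
FOLLOW(<S>): in <F>::=<S> <B>, <S> is followed by <B> with FIRST {epsilon, r, u, w}; in <F>::=<S> <B>, the suffix after <S> is nullable, so FOLLOW(<S>) ⊇ FOLLOW(<F>) = {$, r, u, w}. Thus FOLLOW(<S>) = {$, r, u, w}.
FOLLOW(<B>): in <C>::=w w <B> w, <B> is followed by w with FIRST {w}; in <F>::=<S> <B>, the suffix after <B> is empty, so FOLLOW(<B>) ⊇ FOLLOW(<F>) = {$, r, u, w}. Thus FOLLOW(<B>) = {$, r, u, w}.
FOLLOW(<C>): in <B>::=w <C>, the suffix after <C> is empty, so FOLLOW(<C>) ⊇ FOLLOW(<B>) = {$, r, u, w}. Thus FOLLOW(<C>) = {$, r, u, w}.
FOLLOW(<F>): in <S>::=r r <F>, the suffix after <F> is empty, so FOLLOW(<F>) ⊇ FOLLOW(<S>) = {$, r, u, w}; in <B>::=<F>, the suffix after <F> is empty, so FOLLOW(<F>) ⊇ FOLLOW(<B>) = {$, r, u, w}; in <N>::=w <F>, the suffix after <F> is empty, so FOLLOW(<F>) ⊇ FOLLOW(<N>) = {r}. Thus FOLLOW(<F>) = {$, r, u, w}.

{$, r, u, w}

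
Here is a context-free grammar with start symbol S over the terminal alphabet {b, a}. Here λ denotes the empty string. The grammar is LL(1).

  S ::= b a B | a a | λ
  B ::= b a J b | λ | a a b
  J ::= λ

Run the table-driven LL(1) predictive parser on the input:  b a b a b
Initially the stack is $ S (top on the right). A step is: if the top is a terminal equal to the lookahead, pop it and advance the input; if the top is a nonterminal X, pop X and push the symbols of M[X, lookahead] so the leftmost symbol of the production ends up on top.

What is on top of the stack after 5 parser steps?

step 1: stack=$ S  input=b a b a b $  — expand S ::= b a B
step 2: stack=$ B a b  input=b a b a b $  — match b
step 3: stack=$ B a  input=a b a b $  — match a
step 4: stack=$ B  input=b a b $  — expand B ::= b a J b
step 5: stack=$ b J a b  input=b a b $  — match b
Stack after step 5: $ b J a (top = a).

a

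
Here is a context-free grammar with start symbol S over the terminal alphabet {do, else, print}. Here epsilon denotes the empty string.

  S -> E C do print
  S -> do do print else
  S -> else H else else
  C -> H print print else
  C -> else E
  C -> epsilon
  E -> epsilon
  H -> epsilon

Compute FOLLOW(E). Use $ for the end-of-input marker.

FIRST(E): from E->epsilon we get {epsilon}. So FIRST(E) = {epsilon}.
FIRST(H): from H->epsilon we get {epsilon}. So FIRST(H) = {epsilon}.
FIRST(C): from C->H print print else we get {print}; from C->else E we get {else}; from C->epsilon we get {epsilon}. So FIRST(C) = {epsilon, else, print}.
FIRST(S): from S->E C do print we get {do, else, print}; from S->do do print else we get {do}; from S->else H else else we get {else}. So FIRST(S) = {do, else, print}.
FOLLOW(S) includes $ since S is the start symbol.
FOLLOW(S): S appears on no right-hand side. Thus FOLLOW(S) = {$}.
FOLLOW(C): in S->E C do print, C is followed by do print with FIRST {do}. Thus FOLLOW(C) = {do}.
FOLLOW(E): in S->E C do print, E is followed by C do print with FIRST {do, else, print}; in C->else E, the suffix after E is empty, so FOLLOW(E) ⊇ FOLLOW(C) = {do}. Thus FOLLOW(E) = {do, else, print}.
FOLLOW(H): in S->else H else else, H is followed by else else with FIRST {else}; in C->H print print else, H is followed by print print else with FIRST {print}. Thus FOLLOW(H) = {else, print}.

{do, else, print}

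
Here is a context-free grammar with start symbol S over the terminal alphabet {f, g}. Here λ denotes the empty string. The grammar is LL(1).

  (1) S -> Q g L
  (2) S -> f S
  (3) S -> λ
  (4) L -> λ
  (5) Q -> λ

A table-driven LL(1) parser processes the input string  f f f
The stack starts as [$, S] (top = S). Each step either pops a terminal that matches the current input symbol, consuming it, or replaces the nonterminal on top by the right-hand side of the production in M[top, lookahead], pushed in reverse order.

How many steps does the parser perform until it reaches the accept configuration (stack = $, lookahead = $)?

     Stack  Input    Action
  1  $ S    f f f $  expand S -> f S
  2  $ S f  f f f $  match f
  3  $ S    f f $    expand S -> f S
  4  $ S f  f f $    match f
  5  $ S    f $      expand S -> f S
  6  $ S f  f $      match f
  7  $ S    $        expand S -> λ
Accept reached after 7 steps.

7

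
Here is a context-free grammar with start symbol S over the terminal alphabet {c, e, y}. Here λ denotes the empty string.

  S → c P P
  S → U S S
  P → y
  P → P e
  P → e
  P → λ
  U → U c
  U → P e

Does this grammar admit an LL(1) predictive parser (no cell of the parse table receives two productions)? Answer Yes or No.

No

FIRST(S) = {c, e, y}
FIRST(P) = {λ, e, y}
FIRST(U) = {e, y}
FOLLOW(S) = {$, c, e, y}
FOLLOW(P) = {$, c, e, y}
FOLLOW(U) = {c, e, y}
Cell M[P, e] receives both P → P e and P → e and P → λ — the grammar is not LL(1).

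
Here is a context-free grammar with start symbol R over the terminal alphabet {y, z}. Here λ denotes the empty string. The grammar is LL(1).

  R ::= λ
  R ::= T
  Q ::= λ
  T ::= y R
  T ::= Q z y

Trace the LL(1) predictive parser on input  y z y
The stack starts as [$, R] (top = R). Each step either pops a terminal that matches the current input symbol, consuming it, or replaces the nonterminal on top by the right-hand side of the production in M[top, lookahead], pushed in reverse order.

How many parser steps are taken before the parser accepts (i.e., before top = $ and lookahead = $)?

8

step 1: stack=$ R  input=y z y $  — expand R ::= T
step 2: stack=$ T  input=y z y $  — expand T ::= y R
step 3: stack=$ R y  input=y z y $  — match y
step 4: stack=$ R  input=z y $  — expand R ::= T
step 5: stack=$ T  input=z y $  — expand T ::= Q z y
step 6: stack=$ y z Q  input=z y $  — expand Q ::= λ
step 7: stack=$ y z  input=z y $  — match z
step 8: stack=$ y  input=y $  — match y
Accept reached after 8 steps.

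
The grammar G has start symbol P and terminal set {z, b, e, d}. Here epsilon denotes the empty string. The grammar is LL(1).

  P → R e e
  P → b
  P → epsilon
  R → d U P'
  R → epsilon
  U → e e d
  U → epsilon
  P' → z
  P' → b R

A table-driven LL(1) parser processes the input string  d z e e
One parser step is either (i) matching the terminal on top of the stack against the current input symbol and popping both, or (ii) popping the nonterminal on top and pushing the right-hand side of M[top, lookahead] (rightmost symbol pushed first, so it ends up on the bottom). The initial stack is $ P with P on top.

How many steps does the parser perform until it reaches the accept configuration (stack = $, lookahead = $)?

8

     Stack         Input      Action
  1  $ P           d z e e $  expand P → R e e
  2  $ e e R       d z e e $  expand R → d U P'
  3  $ e e P' U d  d z e e $  match d
  4  $ e e P' U    z e e $    expand U → epsilon
  5  $ e e P'      z e e $    expand P' → z
  6  $ e e z       z e e $    match z
  7  $ e e         e e $      match e
  8  $ e           e $        match e
Accept reached after 8 steps.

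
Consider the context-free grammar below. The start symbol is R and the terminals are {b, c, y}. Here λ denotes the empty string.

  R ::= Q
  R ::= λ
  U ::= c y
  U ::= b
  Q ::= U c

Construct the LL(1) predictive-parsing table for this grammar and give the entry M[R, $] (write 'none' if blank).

FIRST(U) = {b, c}
FIRST(Q) = {b, c}  (via U c)
FIRST(R) = {λ, b, c}  (via Q)
FOLLOW(R) includes $ since R is the start symbol.
FOLLOW(R): R appears on no right-hand side. Thus FOLLOW(R) = {$}.
For R ::= Q: FIRST(Q) = {b, c}, so it goes in M[R, t] for t ∈ {b, c}.
For R ::= λ: FIRST(λ) = {λ}, so it goes in M[R, t] for t ∈ {}; since λ ∈ FIRST, also for every t ∈ FOLLOW(R) = {$}.

R ::= λ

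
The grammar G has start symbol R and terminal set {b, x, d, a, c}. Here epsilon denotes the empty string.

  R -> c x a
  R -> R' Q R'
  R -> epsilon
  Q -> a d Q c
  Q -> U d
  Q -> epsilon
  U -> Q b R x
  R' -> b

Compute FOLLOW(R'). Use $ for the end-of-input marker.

{$, a, b, x}

FIRST(R') = {b}
FIRST(R) = {epsilon, b, c}  (via R' Q R')
FIRST(Q) = {epsilon, a, b}  (via U d)
FIRST(U) = {a, b}  (via Q b R x)
FOLLOW(R) includes $ since R is the start symbol.
FOLLOW(R): in U->Q b R x, R is followed by x with FIRST {x}. Thus FOLLOW(R) = {$, x}.
FOLLOW(Q): in R->R' Q R', Q is followed by R' with FIRST {b}; in Q->a d Q c, Q is followed by c with FIRST {c}; in U->Q b R x, Q is followed by b R x with FIRST {b}. Thus FOLLOW(Q) = {b, c}.
FOLLOW(U): in Q->U d, U is followed by d with FIRST {d}. Thus FOLLOW(U) = {d}.
FOLLOW(R'): in R->R' Q R' (occurrence 1), R' is followed by Q R' with FIRST {a, b}; in R->R' Q R' (occurrence 2), the suffix after R' is empty, so FOLLOW(R') ⊇ FOLLOW(R) = {$, x}. Thus FOLLOW(R') = {$, a, b, x}.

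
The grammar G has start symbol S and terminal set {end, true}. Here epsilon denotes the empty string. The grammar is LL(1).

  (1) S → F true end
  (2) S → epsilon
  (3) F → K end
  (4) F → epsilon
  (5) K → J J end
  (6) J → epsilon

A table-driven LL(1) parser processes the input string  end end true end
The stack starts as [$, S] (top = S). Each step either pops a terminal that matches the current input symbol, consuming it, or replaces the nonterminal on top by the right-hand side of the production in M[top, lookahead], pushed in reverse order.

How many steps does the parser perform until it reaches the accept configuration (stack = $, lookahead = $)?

9

     Stack                   Input               Action
  1  $ S                     end end true end $  expand S → F true end
  2  $ end true F            end end true end $  expand F → K end
  3  $ end true end K        end end true end $  expand K → J J end
  4  $ end true end end J J  end end true end $  expand J → epsilon
  5  $ end true end end J    end end true end $  expand J → epsilon
  6  $ end true end end      end end true end $  match end
  7  $ end true end          end true end $      match end
  8  $ end true              true end $          match true
  9  $ end                   end $               match end
Accept reached after 9 steps.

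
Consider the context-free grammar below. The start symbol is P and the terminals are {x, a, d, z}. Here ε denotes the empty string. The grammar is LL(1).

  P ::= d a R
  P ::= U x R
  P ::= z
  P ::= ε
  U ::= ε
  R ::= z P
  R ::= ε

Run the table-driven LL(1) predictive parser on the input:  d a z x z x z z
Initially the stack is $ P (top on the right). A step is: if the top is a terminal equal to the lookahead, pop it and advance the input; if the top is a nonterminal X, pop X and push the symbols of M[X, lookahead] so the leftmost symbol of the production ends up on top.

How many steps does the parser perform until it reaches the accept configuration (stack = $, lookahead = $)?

      Stack    Input              Action
   1  $ P      d a z x z x z z $  expand P ::= d a R
   2  $ R a d  d a z x z x z z $  match d
   3  $ R a    a z x z x z z $    match a
   4  $ R      z x z x z z $      expand R ::= z P
   5  $ P z    z x z x z z $      match z
   6  $ P      x z x z z $        expand P ::= U x R
   7  $ R x U  x z x z z $        expand U ::= ε
   8  $ R x    x z x z z $        match x
   9  $ R      z x z z $          expand R ::= z P
  10  $ P z    z x z z $          match z
  11  $ P      x z z $            expand P ::= U x R
  12  $ R x U  x z z $            expand U ::= ε
  13  $ R x    x z z $            match x
  14  $ R      z z $              expand R ::= z P
  15  $ P z    z z $              match z
  16  $ P      z $                expand P ::= z
  17  $ z      z $                match z
Accept reached after 17 steps.

17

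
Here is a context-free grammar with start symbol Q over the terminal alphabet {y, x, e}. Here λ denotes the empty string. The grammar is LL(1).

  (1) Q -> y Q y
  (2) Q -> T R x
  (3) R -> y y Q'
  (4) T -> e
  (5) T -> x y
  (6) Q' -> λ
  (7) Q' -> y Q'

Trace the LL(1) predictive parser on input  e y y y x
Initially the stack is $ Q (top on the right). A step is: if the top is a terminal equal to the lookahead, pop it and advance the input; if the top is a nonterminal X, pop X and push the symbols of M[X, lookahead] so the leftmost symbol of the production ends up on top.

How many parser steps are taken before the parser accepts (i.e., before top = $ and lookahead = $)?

10

step 1: stack=$ Q  input=e y y y x $  — expand Q -> T R x
step 2: stack=$ x R T  input=e y y y x $  — expand T -> e
step 3: stack=$ x R e  input=e y y y x $  — match e
step 4: stack=$ x R  input=y y y x $  — expand R -> y y Q'
step 5: stack=$ x Q' y y  input=y y y x $  — match y
step 6: stack=$ x Q' y  input=y y x $  — match y
step 7: stack=$ x Q'  input=y x $  — expand Q' -> y Q'
step 8: stack=$ x Q' y  input=y x $  — match y
step 9: stack=$ x Q'  input=x $  — expand Q' -> λ
step 10: stack=$ x  input=x $  — match x
Accept reached after 10 steps.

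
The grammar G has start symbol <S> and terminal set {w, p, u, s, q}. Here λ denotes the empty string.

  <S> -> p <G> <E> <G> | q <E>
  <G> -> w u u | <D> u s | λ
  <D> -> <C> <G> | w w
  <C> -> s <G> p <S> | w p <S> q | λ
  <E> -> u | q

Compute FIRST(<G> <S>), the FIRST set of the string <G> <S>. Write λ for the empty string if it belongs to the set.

FIRST(<S>): from <S>->p <G> <E> <G> we get {p}; from <S>->q <E> we get {q}. So FIRST(<S>) = {p, q}.
FIRST(<C>): from <C>->s <G> p <S> we get {s}; from <C>->w p <S> q we get {w}; from <C>->λ we get {λ}. So FIRST(<C>) = {λ, s, w}.
FIRST(<E>): from <E>->u we get {u}; from <E>->q we get {q}. So FIRST(<E>) = {q, u}.
FIRST(<G>): from <G>->w u u we get {w}; from <G>-><D> u s we get {s, u, w}; from <G>->λ we get {λ}. So FIRST(<G>) = {λ, s, u, w}.
FIRST(<D>): from <D>-><C> <G> we get {λ, s, u, w}; from <D>->w w we get {w}. So FIRST(<D>) = {λ, s, u, w}.
FIRST(<G> <S>): take FIRST of each symbol in turn, carrying on past any symbol whose FIRST contains λ; result {p, q, s, u, w}.

{p, q, s, u, w}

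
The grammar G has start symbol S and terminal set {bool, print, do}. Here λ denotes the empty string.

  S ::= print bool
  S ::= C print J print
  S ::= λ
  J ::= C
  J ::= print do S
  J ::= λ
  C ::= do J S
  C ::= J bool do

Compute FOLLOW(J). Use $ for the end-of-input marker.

{bool, do, print}

FIRST(S) = {λ, bool, do, print}  (via C print J print)
FIRST(J) = {λ, bool, do, print}  (via C)
FIRST(C) = {bool, do, print}  (via J bool do)
FOLLOW(S) includes $ since S is the start symbol.
FOLLOW(S): in J::=print do S, the suffix after S is empty, so FOLLOW(S) ⊇ FOLLOW(J) = {bool, do, print}; in C::=do J S, the suffix after S is empty, so FOLLOW(S) ⊇ FOLLOW(C) = {bool, do, print}. Thus FOLLOW(S) = {$, bool, do, print}.
FOLLOW(J): in S::=C print J print, J is followed by print with FIRST {print}; in C::=do J S, J is followed by S with FIRST {λ, bool, do, print}; in C::=do J S, the suffix after J is nullable, so FOLLOW(J) ⊇ FOLLOW(C) = {bool, do, print}; in C::=J bool do, J is followed by bool do with FIRST {bool}. Thus FOLLOW(J) = {bool, do, print}.
FOLLOW(C): in S::=C print J print, C is followed by print J print with FIRST {print}; in J::=C, the suffix after C is empty, so FOLLOW(C) ⊇ FOLLOW(J) = {bool, do, print}. Thus FOLLOW(C) = {bool, do, print}.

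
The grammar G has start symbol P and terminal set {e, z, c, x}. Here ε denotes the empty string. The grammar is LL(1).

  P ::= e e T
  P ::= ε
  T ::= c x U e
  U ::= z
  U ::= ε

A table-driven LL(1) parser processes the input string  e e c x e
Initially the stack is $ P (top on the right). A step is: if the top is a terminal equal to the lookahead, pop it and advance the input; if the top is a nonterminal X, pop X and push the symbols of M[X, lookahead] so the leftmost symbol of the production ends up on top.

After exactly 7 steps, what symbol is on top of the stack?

     Stack      Input        Action
  1  $ P        e e c x e $  expand P ::= e e T
  2  $ T e e    e e c x e $  match e
  3  $ T e      e c x e $    match e
  4  $ T        c x e $      expand T ::= c x U e
  5  $ e U x c  c x e $      match c
  6  $ e U x    x e $        match x
  7  $ e U      e $          expand U ::= ε
Stack after step 7: $ e (top = e).

e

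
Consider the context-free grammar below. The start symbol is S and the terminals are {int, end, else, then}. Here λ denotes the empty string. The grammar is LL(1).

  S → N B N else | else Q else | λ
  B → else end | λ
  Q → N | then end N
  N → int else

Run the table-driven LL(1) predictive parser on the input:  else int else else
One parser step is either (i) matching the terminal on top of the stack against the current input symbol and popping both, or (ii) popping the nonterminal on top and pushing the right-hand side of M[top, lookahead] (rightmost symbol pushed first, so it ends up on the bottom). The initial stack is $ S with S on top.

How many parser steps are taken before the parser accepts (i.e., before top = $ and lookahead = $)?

     Stack            Input                 Action
  1  $ S              else int else else $  expand S → else Q else
  2  $ else Q else    else int else else $  match else
  3  $ else Q         int else else $       expand Q → N
  4  $ else N         int else else $       expand N → int else
  5  $ else else int  int else else $       match int
  6  $ else else      else else $           match else
  7  $ else           else $                match else
Accept reached after 7 steps.

7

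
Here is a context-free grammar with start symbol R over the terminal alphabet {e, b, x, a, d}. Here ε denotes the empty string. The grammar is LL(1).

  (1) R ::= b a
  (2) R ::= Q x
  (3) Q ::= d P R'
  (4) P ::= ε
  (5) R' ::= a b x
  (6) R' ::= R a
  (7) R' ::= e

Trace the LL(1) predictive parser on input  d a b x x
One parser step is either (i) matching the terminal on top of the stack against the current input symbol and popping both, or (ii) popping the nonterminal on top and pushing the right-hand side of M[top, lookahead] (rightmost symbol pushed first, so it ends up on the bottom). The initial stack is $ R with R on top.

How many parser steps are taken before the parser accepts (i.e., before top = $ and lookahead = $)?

     Stack       Input        Action
  1  $ R         d a b x x $  expand R ::= Q x
  2  $ x Q       d a b x x $  expand Q ::= d P R'
  3  $ x R' P d  d a b x x $  match d
  4  $ x R' P    a b x x $    expand P ::= ε
  5  $ x R'      a b x x $    expand R' ::= a b x
  6  $ x x b a   a b x x $    match a
  7  $ x x b     b x x $      match b
  8  $ x x       x x $        match x
  9  $ x         x $          match x
Accept reached after 9 steps.

9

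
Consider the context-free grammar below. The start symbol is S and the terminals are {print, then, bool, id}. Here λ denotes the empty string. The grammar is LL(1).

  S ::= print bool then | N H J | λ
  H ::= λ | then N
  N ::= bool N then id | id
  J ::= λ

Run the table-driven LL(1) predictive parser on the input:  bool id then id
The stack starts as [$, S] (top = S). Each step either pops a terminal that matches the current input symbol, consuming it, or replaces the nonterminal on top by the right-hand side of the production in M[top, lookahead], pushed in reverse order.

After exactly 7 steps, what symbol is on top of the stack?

H

     Stack                 Input              Action
  1  $ S                   bool id then id $  expand S ::= N H J
  2  $ J H N               bool id then id $  expand N ::= bool N then id
  3  $ J H id then N bool  bool id then id $  match bool
  4  $ J H id then N       id then id $       expand N ::= id
  5  $ J H id then id      id then id $       match id
  6  $ J H id then         then id $          match then
  7  $ J H id              id $               match id
Stack after step 7: $ J H (top = H).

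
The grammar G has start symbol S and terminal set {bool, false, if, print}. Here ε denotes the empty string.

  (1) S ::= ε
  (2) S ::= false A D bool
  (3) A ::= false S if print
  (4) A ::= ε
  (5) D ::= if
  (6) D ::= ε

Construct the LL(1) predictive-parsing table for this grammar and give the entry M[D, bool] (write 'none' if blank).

FIRST(S) = {ε, false}
FIRST(A) = {ε, false}
FIRST(D) = {ε, if}
FOLLOW(S) includes $ since S is the start symbol.
FOLLOW(D): in S::=false A D bool, D is followed by bool with FIRST {bool}. Thus FOLLOW(D) = {bool}.
For D ::= if: FIRST(if) = {if}, so it goes in M[D, t] for t ∈ {if}.
For D ::= ε: FIRST(ε) = {ε}, so it goes in M[D, t] for t ∈ {}; since ε ∈ FIRST, also for every t ∈ FOLLOW(D) = {bool}.

D ::= ε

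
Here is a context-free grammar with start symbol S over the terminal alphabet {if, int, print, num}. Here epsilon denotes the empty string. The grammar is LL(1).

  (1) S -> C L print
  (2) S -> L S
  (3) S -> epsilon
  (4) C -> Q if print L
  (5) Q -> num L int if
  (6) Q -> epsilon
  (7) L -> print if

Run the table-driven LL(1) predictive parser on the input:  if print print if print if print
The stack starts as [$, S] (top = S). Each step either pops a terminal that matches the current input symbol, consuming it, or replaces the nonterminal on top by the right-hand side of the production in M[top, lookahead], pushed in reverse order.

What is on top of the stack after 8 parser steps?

step 1: stack=$ S  input=if print print if print if print $  — expand S -> C L print
step 2: stack=$ print L C  input=if print print if print if print $  — expand C -> Q if print L
step 3: stack=$ print L L print if Q  input=if print print if print if print $  — expand Q -> epsilon
step 4: stack=$ print L L print if  input=if print print if print if print $  — match if
step 5: stack=$ print L L print  input=print print if print if print $  — match print
step 6: stack=$ print L L  input=print if print if print $  — expand L -> print if
step 7: stack=$ print L if print  input=print if print if print $  — match print
step 8: stack=$ print L if  input=if print if print $  — match if
Stack after step 8: $ print L (top = L).

L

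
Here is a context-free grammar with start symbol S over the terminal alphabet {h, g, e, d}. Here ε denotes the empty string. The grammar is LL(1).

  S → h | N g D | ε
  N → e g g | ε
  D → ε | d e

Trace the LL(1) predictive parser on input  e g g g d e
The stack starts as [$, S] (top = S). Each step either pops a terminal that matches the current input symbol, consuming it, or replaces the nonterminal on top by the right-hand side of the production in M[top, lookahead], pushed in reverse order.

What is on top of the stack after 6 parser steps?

D

     Stack        Input          Action
  1  $ S          e g g g d e $  expand S → N g D
  2  $ D g N      e g g g d e $  expand N → e g g
  3  $ D g g g e  e g g g d e $  match e
  4  $ D g g g    g g g d e $    match g
  5  $ D g g      g g d e $      match g
  6  $ D g        g d e $        match g
Stack after step 6: $ D (top = D).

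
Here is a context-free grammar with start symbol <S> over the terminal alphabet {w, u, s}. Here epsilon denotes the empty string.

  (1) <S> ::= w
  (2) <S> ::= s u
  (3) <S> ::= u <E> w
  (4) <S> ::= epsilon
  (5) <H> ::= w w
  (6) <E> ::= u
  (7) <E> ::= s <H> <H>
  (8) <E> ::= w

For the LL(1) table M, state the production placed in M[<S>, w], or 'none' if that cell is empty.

<S> ::= w

FIRST(<S>): from <S>::=w we get {w}; from <S>::=s u we get {s}; from <S>::=u <E> w we get {u}; from <S>::=epsilon we get {epsilon}. So FIRST(<S>) = {epsilon, s, u, w}.
FIRST(<H>): from <H>::=w w we get {w}. So FIRST(<H>) = {w}.
FIRST(<E>): from <E>::=u we get {u}; from <E>::=s <H> <H> we get {s}; from <E>::=w we get {w}. So FIRST(<E>) = {s, u, w}.
FOLLOW(<S>) includes $ since <S> is the start symbol.
FOLLOW(<S>): <S> appears on no right-hand side. Thus FOLLOW(<S>) = {$}.
For <S> ::= w: FIRST(w) = {w}, so it goes in M[<S>, t] for t ∈ {w}.
For <S> ::= s u: FIRST(s u) = {s}, so it goes in M[<S>, t] for t ∈ {s}.
For <S> ::= u <E> w: FIRST(u <E> w) = {u}, so it goes in M[<S>, t] for t ∈ {u}.
For <S> ::= epsilon: FIRST(epsilon) = {epsilon}, so it goes in M[<S>, t] for t ∈ {}; since epsilon ∈ FIRST, also for every t ∈ FOLLOW(<S>) = {$}.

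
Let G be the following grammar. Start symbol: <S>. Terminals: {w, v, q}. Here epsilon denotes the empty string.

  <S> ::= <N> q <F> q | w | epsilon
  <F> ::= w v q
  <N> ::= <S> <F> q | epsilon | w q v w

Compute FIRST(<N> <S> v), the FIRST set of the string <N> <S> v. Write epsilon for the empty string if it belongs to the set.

FIRST(<F>): from <F>::=w v q we get {w}. So FIRST(<F>) = {w}.
FIRST(<S>): from <S>::=<N> q <F> q we get {q, w}; from <S>::=w we get {w}; from <S>::=epsilon we get {epsilon}. So FIRST(<S>) = {epsilon, q, w}.
FIRST(<N>): from <N>::=<S> <F> q we get {q, w}; from <N>::=epsilon we get {epsilon}; from <N>::=w q v w we get {w}. So FIRST(<N>) = {epsilon, q, w}.
FIRST(<N> <S> v): take FIRST of each symbol in turn, carrying on past any symbol whose FIRST contains epsilon; result {q, v, w}.

{q, v, w}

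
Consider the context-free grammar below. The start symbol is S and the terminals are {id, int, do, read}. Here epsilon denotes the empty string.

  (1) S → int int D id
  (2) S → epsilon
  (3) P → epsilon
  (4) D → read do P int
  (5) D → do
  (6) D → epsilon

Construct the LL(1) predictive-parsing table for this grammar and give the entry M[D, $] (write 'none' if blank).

none

FIRST(S) = {epsilon, int}
FIRST(P) = {epsilon}
FIRST(D) = {epsilon, do, read}
FOLLOW(S) includes $ since S is the start symbol.
FOLLOW(D): in S→int int D id, D is followed by id with FIRST {id}. Thus FOLLOW(D) = {id}.
For D → read do P int: FIRST(read do P int) = {read}, so it goes in M[D, t] for t ∈ {read}.
For D → do: FIRST(do) = {do}, so it goes in M[D, t] for t ∈ {do}.
For D → epsilon: FIRST(epsilon) = {epsilon}, so it goes in M[D, t] for t ∈ {}; since epsilon ∈ FIRST, also for every t ∈ FOLLOW(D) = {id}.
None of these place a production in M[D, $].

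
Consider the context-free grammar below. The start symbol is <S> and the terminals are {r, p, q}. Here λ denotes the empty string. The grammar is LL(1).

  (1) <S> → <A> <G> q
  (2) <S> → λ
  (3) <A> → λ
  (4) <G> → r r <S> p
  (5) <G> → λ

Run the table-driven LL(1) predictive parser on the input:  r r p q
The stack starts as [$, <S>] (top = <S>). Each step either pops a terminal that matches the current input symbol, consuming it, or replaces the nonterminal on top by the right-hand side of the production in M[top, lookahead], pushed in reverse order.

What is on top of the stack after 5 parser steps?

<S>

     Stack          Input      Action
  1  $ <S>          r r p q $  expand <S> → <A> <G> q
  2  $ q <G> <A>    r r p q $  expand <A> → λ
  3  $ q <G>        r r p q $  expand <G> → r r <S> p
  4  $ q p <S> r r  r r p q $  match r
  5  $ q p <S> r    r p q $    match r
Stack after step 5: $ q p <S> (top = <S>).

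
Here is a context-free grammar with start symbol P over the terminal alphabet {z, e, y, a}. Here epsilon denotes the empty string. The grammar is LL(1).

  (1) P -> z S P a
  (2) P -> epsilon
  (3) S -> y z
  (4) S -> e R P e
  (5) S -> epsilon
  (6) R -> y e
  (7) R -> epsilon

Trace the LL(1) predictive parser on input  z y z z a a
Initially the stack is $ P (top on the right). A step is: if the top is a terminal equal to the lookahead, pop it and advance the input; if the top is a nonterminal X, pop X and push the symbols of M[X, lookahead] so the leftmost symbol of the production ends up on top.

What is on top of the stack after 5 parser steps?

P

     Stack      Input          Action
  1  $ P        z y z z a a $  expand P -> z S P a
  2  $ a P S z  z y z z a a $  match z
  3  $ a P S    y z z a a $    expand S -> y z
  4  $ a P z y  y z z a a $    match y
  5  $ a P z    z z a a $      match z
Stack after step 5: $ a P (top = P).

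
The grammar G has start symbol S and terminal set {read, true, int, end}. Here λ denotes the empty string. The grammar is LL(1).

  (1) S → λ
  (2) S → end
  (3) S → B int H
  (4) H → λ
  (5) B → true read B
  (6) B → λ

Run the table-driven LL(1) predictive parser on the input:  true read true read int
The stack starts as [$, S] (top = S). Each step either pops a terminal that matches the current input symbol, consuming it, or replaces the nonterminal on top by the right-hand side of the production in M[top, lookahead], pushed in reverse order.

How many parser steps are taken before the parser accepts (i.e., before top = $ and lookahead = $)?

step 1: stack=$ S  input=true read true read int $  — expand S → B int H
step 2: stack=$ H int B  input=true read true read int $  — expand B → true read B
step 3: stack=$ H int B read true  input=true read true read int $  — match true
step 4: stack=$ H int B read  input=read true read int $  — match read
step 5: stack=$ H int B  input=true read int $  — expand B → true read B
step 6: stack=$ H int B read true  input=true read int $  — match true
step 7: stack=$ H int B read  input=read int $  — match read
step 8: stack=$ H int B  input=int $  — expand B → λ
step 9: stack=$ H int  input=int $  — match int
step 10: stack=$ H  input=$  — expand H → λ
Accept reached after 10 steps.

10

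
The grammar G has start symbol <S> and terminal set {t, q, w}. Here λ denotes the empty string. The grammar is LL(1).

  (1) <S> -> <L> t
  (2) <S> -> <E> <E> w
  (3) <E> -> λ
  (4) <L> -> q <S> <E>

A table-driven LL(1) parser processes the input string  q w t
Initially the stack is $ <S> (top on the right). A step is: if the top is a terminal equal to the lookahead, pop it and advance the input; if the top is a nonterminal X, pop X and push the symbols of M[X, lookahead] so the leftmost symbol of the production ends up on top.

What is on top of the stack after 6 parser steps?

w

step 1: stack=$ <S>  input=q w t $  — expand <S> -> <L> t
step 2: stack=$ t <L>  input=q w t $  — expand <L> -> q <S> <E>
step 3: stack=$ t <E> <S> q  input=q w t $  — match q
step 4: stack=$ t <E> <S>  input=w t $  — expand <S> -> <E> <E> w
step 5: stack=$ t <E> w <E> <E>  input=w t $  — expand <E> -> λ
step 6: stack=$ t <E> w <E>  input=w t $  — expand <E> -> λ
Stack after step 6: $ t <E> w (top = w).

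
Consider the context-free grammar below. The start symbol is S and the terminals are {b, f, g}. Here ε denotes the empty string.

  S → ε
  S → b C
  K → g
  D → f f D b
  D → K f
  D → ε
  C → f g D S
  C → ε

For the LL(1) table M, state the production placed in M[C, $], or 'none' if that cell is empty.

FIRST(S): from S→ε we get {ε}; from S→b C we get {b}. So FIRST(S) = {ε, b}.
FIRST(K): from K→g we get {g}. So FIRST(K) = {g}.
FIRST(C): from C→f g D S we get {f}; from C→ε we get {ε}. So FIRST(C) = {ε, f}.
FIRST(D): from D→f f D b we get {f}; from D→K f we get {g}; from D→ε we get {ε}. So FIRST(D) = {ε, f, g}.
FOLLOW(S) includes $ since S is the start symbol.
FOLLOW(S): in C→f g D S, the suffix after S is empty, so FOLLOW(S) ⊇ FOLLOW(C) = {$}. Thus FOLLOW(S) = {$}.
FOLLOW(C): in S→b C, the suffix after C is empty, so FOLLOW(C) ⊇ FOLLOW(S) = {$}. Thus FOLLOW(C) = {$}.
For C → f g D S: FIRST(f g D S) = {f}, so it goes in M[C, t] for t ∈ {f}.
For C → ε: FIRST(ε) = {ε}, so it goes in M[C, t] for t ∈ {}; since ε ∈ FIRST, also for every t ∈ FOLLOW(C) = {$}.

C → ε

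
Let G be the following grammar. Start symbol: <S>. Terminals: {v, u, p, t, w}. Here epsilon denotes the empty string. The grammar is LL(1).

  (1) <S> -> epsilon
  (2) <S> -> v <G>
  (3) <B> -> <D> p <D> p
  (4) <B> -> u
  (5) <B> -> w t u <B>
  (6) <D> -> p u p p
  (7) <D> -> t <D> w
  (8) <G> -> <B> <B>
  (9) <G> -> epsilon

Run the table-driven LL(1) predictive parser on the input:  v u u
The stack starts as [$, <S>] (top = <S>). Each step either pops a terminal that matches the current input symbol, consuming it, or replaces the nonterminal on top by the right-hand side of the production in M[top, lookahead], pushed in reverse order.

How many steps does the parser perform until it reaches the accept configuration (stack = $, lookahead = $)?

     Stack      Input    Action
  1  $ <S>      v u u $  expand <S> -> v <G>
  2  $ <G> v    v u u $  match v
  3  $ <G>      u u $    expand <G> -> <B> <B>
  4  $ <B> <B>  u u $    expand <B> -> u
  5  $ <B> u    u u $    match u
  6  $ <B>      u $      expand <B> -> u
  7  $ u        u $      match u
Accept reached after 7 steps.

7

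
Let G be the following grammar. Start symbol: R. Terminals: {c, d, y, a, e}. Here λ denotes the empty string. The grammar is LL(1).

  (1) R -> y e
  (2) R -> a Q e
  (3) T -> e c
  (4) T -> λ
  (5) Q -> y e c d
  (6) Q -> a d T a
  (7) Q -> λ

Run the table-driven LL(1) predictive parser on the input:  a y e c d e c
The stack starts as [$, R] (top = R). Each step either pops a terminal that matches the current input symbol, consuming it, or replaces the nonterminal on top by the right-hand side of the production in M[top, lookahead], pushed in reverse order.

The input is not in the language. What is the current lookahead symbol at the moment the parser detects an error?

c

     Stack        Input            Action
  1  $ R          a y e c d e c $  expand R -> a Q e
  2  $ e Q a      a y e c d e c $  match a
  3  $ e Q        y e c d e c $    expand Q -> y e c d
  4  $ e d c e y  y e c d e c $    match y
  5  $ e d c e    e c d e c $      match e
  6  $ e d c      c d e c $        match c
  7  $ e d        d e c $          match d
  8  $ e          e c $            match e
  9  $            c $              error: stack empty but input remains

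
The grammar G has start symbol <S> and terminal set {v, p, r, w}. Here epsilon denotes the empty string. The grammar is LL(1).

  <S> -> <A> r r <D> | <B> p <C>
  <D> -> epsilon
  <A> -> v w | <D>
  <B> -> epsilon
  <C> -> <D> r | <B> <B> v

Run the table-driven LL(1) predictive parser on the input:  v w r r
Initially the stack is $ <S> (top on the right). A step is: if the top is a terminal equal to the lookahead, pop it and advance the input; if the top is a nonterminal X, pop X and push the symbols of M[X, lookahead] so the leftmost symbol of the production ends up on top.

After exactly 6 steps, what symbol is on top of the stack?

step 1: stack=$ <S>  input=v w r r $  — expand <S> -> <A> r r <D>
step 2: stack=$ <D> r r <A>  input=v w r r $  — expand <A> -> v w
step 3: stack=$ <D> r r w v  input=v w r r $  — match v
step 4: stack=$ <D> r r w  input=w r r $  — match w
step 5: stack=$ <D> r r  input=r r $  — match r
step 6: stack=$ <D> r  input=r $  — match r
Stack after step 6: $ <D> (top = <D>).

<D>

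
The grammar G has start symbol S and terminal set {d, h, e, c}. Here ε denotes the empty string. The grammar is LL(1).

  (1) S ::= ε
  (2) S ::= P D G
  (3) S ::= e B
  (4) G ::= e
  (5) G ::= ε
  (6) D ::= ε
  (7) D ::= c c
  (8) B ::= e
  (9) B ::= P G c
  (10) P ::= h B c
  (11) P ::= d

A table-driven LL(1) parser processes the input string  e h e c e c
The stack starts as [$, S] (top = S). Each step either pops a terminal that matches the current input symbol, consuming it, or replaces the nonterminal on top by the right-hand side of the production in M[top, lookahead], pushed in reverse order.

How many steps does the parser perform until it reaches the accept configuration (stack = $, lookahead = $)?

11

      Stack        Input          Action
   1  $ S          e h e c e c $  expand S ::= e B
   2  $ B e        e h e c e c $  match e
   3  $ B          h e c e c $    expand B ::= P G c
   4  $ c G P      h e c e c $    expand P ::= h B c
   5  $ c G c B h  h e c e c $    match h
   6  $ c G c B    e c e c $      expand B ::= e
   7  $ c G c e    e c e c $      match e
   8  $ c G c      c e c $        match c
   9  $ c G        e c $          expand G ::= e
  10  $ c e        e c $          match e
  11  $ c          c $            match c
Accept reached after 11 steps.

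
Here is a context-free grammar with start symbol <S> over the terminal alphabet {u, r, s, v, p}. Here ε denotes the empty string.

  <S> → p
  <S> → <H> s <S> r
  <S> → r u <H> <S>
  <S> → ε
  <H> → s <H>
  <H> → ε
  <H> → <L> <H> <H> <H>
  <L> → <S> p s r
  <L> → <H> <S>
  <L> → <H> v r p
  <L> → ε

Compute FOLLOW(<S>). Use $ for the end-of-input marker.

FIRST(<S>): from <S>→p we get {p}; from <S>→<H> s <S> r we get {p, r, s, v}; from <S>→r u <H> <S> we get {r}; from <S>→ε we get {ε}. So FIRST(<S>) = {ε, p, r, s, v}.
FIRST(<H>): from <H>→s <H> we get {s}; from <H>→ε we get {ε}; from <H>→<L> <H> <H> <H> we get {ε, p, r, s, v}. So FIRST(<H>) = {ε, p, r, s, v}.
FIRST(<L>): from <L>→<S> p s r we get {p, r, s, v}; from <L>→<H> <S> we get {ε, p, r, s, v}; from <L>→<H> v r p we get {p, r, s, v}; from <L>→ε we get {ε}. So FIRST(<L>) = {ε, p, r, s, v}.
FOLLOW(<S>) includes $ since <S> is the start symbol.
FOLLOW(<S>): in <S>→<H> s <S> r, <S> is followed by r with FIRST {r}; in <S>→r u <H> <S>, the suffix after <S> is empty (adds nothing new); in <L>→<S> p s r, <S> is followed by p s r with FIRST {p}; in <L>→<H> <S>, the suffix after <S> is empty, so FOLLOW(<S>) ⊇ FOLLOW(<L>) = {$, p, r, s, v}. Thus FOLLOW(<S>) = {$, p, r, s, v}.
FOLLOW(<H>): in <S>→<H> s <S> r, <H> is followed by s <S> r with FIRST {s}; in <S>→r u <H> <S>, <H> is followed by <S> with FIRST {ε, p, r, s, v}; in <S>→r u <H> <S>, the suffix after <H> is nullable, so FOLLOW(<H>) ⊇ FOLLOW(<S>) = {$, p, r, s, v}; in <H>→s <H>, the suffix after <H> is empty (adds nothing new); in <H>→<L> <H> <H> <H> (occurrence 1), <H> is followed by <H> <H> with FIRST {ε, p, r, s, v}; in <H>→<L> <H> <H> <H> (occurrence 1), the suffix after <H> is nullable (adds nothing new); in <H>→<L> <H> <H> <H> (occurrence 2), <H> is followed by <H> with FIRST {ε, p, r, s, v}; in <H>→<L> <H> <H> <H> (occurrence 2), the suffix after <H> is nullable (adds nothing new); in <H>→<L> <H> <H> <H> (occurrence 3), the suffix after <H> is empty (adds nothing new); in <L>→<H> <S>, <H> is followed by <S> with FIRST {ε, p, r, s, v}; in <L>→<H> <S>, the suffix after <H> is nullable, so FOLLOW(<H>) ⊇ FOLLOW(<L>) = {$, p, r, s, v}; in <L>→<H> v r p, <H> is followed by v r p with FIRST {v}. Thus FOLLOW(<H>) = {$, p, r, s, v}.
FOLLOW(<L>): in <H>→<L> <H> <H> <H>, <L> is followed by <H> <H> <H> with FIRST {ε, p, r, s, v}; in <H>→<L> <H> <H> <H>, the suffix after <L> is nullable, so FOLLOW(<L>) ⊇ FOLLOW(<H>) = {$, p, r, s, v}. Thus FOLLOW(<L>) = {$, p, r, s, v}.

{$, p, r, s, v}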